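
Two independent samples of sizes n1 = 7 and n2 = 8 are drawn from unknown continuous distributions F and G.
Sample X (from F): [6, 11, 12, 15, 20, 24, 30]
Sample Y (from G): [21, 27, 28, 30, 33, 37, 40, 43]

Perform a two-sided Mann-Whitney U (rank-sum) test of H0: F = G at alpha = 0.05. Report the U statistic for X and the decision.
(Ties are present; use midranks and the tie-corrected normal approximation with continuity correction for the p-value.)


Step 1: Combine and sort all 15 observations; assign midranks.
sorted (value, group): (6,X), (11,X), (12,X), (15,X), (20,X), (21,Y), (24,X), (27,Y), (28,Y), (30,X), (30,Y), (33,Y), (37,Y), (40,Y), (43,Y)
ranks: 6->1, 11->2, 12->3, 15->4, 20->5, 21->6, 24->7, 27->8, 28->9, 30->10.5, 30->10.5, 33->12, 37->13, 40->14, 43->15
Step 2: Rank sum for X: R1 = 1 + 2 + 3 + 4 + 5 + 7 + 10.5 = 32.5.
Step 3: U_X = R1 - n1(n1+1)/2 = 32.5 - 7*8/2 = 32.5 - 28 = 4.5.
       U_Y = n1*n2 - U_X = 56 - 4.5 = 51.5.
Step 4: Ties are present, so use the tie-corrected normal approximation (with continuity correction) for the p-value.
Step 5: p-value = 0.007719; compare to alpha = 0.05. reject H0.

U_X = 4.5, p = 0.007719, reject H0 at alpha = 0.05.


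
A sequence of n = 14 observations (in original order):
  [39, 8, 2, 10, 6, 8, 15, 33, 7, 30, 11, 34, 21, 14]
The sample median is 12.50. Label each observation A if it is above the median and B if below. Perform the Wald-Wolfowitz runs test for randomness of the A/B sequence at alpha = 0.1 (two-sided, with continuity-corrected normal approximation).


Step 1: Compute median = 12.50; label A = above, B = below.
Labels in order: ABBBBBAABABAAA  (n_A = 7, n_B = 7)
Step 2: Count runs R = 7.
Step 3: Under H0 (random ordering), E[R] = 2*n_A*n_B/(n_A+n_B) + 1 = 2*7*7/14 + 1 = 8.0000.
        Var[R] = 2*n_A*n_B*(2*n_A*n_B - n_A - n_B) / ((n_A+n_B)^2 * (n_A+n_B-1)) = 8232/2548 = 3.2308.
        SD[R] = 1.7974.
Step 4: Continuity-corrected z = (R + 0.5 - E[R]) / SD[R] = (7 + 0.5 - 8.0000) / 1.7974 = -0.2782.
Step 5: Two-sided p-value via normal approximation = 2*(1 - Phi(|z|)) = 0.780879.
Step 6: alpha = 0.1. fail to reject H0.

R = 7, z = -0.2782, p = 0.780879, fail to reject H0.


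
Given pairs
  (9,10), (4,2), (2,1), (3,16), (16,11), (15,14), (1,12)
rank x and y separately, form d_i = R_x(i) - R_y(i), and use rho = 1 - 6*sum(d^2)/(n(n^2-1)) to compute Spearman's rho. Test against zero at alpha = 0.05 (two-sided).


Step 1: Rank x and y separately (midranks; no ties here).
rank(x): 9->5, 4->4, 2->2, 3->3, 16->7, 15->6, 1->1
rank(y): 10->3, 2->2, 1->1, 16->7, 11->4, 14->6, 12->5
Step 2: d_i = R_x(i) - R_y(i); compute d_i^2.
  (5-3)^2=4, (4-2)^2=4, (2-1)^2=1, (3-7)^2=16, (7-4)^2=9, (6-6)^2=0, (1-5)^2=16
sum(d^2) = 50.
Step 3: rho = 1 - 6*50 / (7*(7^2 - 1)) = 1 - 300/336 = 0.107143.
Step 4: Under H0, t = rho * sqrt((n-2)/(1-rho^2)) = 0.2410 ~ t(5).
Step 5: Two-sided p-value from the t-distribution with 5 df = 0.819151.
Step 6: alpha = 0.05. fail to reject H0.

rho = 0.1071, p = 0.819151, fail to reject H0 at alpha = 0.05.


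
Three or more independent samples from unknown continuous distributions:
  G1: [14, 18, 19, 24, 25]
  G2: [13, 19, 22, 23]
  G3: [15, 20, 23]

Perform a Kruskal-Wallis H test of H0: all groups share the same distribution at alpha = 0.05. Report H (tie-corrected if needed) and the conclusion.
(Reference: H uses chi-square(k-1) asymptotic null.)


Step 1: Combine all N = 12 observations and assign midranks.
sorted (value, group, rank): (13,G2,1), (14,G1,2), (15,G3,3), (18,G1,4), (19,G1,5.5), (19,G2,5.5), (20,G3,7), (22,G2,8), (23,G2,9.5), (23,G3,9.5), (24,G1,11), (25,G1,12)
Step 2: Sum ranks within each group.
R_1 = 34.5 (n_1 = 5)
R_2 = 24 (n_2 = 4)
R_3 = 19.5 (n_3 = 3)
Step 3: H = 12/(N(N+1)) * sum(R_i^2/n_i) - 3(N+1)
     = 12/(12*13) * (34.5^2/5 + 24^2/4 + 19.5^2/3) - 3*13
     = 0.076923 * 508.8 - 39
     = 0.138462.
Step 4: Ties present; correction factor C = 1 - 12/(12^3 - 12) = 0.993007. Corrected H = 0.138462 / 0.993007 = 0.139437.
Step 5: Under H0, H ~ chi^2(2); p-value = 0.932657.
Step 6: alpha = 0.05. fail to reject H0.

H = 0.1394, df = 2, p = 0.932657, fail to reject H0.


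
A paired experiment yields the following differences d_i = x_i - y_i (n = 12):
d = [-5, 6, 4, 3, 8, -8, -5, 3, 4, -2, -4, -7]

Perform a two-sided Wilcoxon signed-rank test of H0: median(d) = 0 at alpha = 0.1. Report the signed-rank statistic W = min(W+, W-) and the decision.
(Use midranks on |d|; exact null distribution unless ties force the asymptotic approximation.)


Step 1: Drop any zero differences (none here) and take |d_i|.
|d| = [5, 6, 4, 3, 8, 8, 5, 3, 4, 2, 4, 7]
Step 2: Midrank |d_i| (ties get averaged ranks).
ranks: |5|->7.5, |6|->9, |4|->5, |3|->2.5, |8|->11.5, |8|->11.5, |5|->7.5, |3|->2.5, |4|->5, |2|->1, |4|->5, |7|->10
Step 3: Attach original signs; sum ranks with positive sign and with negative sign.
W+ = 9 + 5 + 2.5 + 11.5 + 2.5 + 5 = 35.5
W- = 7.5 + 11.5 + 7.5 + 1 + 5 + 10 = 42.5
(Check: W+ + W- = 78 should equal n(n+1)/2 = 78.)
Step 4: Test statistic W = min(W+, W-) = 35.5.
Step 5: Ties in |d|, so use the tie-corrected normal approximation.
        E[W] = n(n+1)/4 = 12*13/4 = 39.
        Tie groups: |d|=3 (t=2), |d|=4 (t=3), |d|=5 (t=2), |d|=8 (t=2); sum(t^3 - t) = 42.
        Var[W] = n(n+1)(2n+1)/24 - sum(t^3-t)/48 = 3900/24 - 42/48 = 161.625.
        z = (W - E[W]) / sqrt(Var[W]) = (35.5 - 39) / 12.7132 = -0.2753.
        Two-sided p = 2*Phi(z) = 0.783082.
Step 6: alpha = 0.1. fail to reject H0.

W+ = 35.5, W- = 42.5, W = min = 35.5, p = 0.783082, fail to reject H0.


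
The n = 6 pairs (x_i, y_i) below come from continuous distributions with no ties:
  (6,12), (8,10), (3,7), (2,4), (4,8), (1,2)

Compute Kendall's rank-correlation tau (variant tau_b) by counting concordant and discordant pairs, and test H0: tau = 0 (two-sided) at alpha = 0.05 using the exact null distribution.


Step 1: Enumerate the 15 unordered pairs (i,j) with i<j and classify each by sign(x_j-x_i) * sign(y_j-y_i).
  (1,2):dx=+2,dy=-2->D; (1,3):dx=-3,dy=-5->C; (1,4):dx=-4,dy=-8->C; (1,5):dx=-2,dy=-4->C
  (1,6):dx=-5,dy=-10->C; (2,3):dx=-5,dy=-3->C; (2,4):dx=-6,dy=-6->C; (2,5):dx=-4,dy=-2->C
  (2,6):dx=-7,dy=-8->C; (3,4):dx=-1,dy=-3->C; (3,5):dx=+1,dy=+1->C; (3,6):dx=-2,dy=-5->C
  (4,5):dx=+2,dy=+4->C; (4,6):dx=-1,dy=-2->C; (5,6):dx=-3,dy=-6->C
Step 2: C = 14, D = 1, total pairs = 15.
Step 3: tau = (C - D)/(n(n-1)/2) = (14 - 1)/15 = 0.866667.
Step 4: Exact two-sided p-value (enumerate n! = 720 permutations of y under H0): p = 0.016667.
Step 5: alpha = 0.05. reject H0.

tau_b = 0.8667 (C=14, D=1), p = 0.016667, reject H0.


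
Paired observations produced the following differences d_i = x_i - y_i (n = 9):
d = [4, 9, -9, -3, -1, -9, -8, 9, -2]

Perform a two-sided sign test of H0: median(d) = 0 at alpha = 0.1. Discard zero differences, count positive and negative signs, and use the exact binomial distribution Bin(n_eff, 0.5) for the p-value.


Step 1: Discard zero differences. Original n = 9; n_eff = number of nonzero differences = 9.
Nonzero differences (with sign): +4, +9, -9, -3, -1, -9, -8, +9, -2
Step 2: Count signs: positive = 3, negative = 6.
Step 3: Under H0: P(positive) = 0.5, so the number of positives S ~ Bin(9, 0.5).
Step 4: Two-sided exact p-value = sum of Bin(9,0.5) probabilities at or below the observed probability = 0.507812.
Step 5: alpha = 0.1. fail to reject H0.

n_eff = 9, pos = 3, neg = 6, p = 0.507812, fail to reject H0.


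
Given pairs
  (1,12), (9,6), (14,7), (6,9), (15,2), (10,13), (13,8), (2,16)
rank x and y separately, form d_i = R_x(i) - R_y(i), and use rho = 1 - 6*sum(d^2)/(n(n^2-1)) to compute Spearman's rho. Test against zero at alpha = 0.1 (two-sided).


Step 1: Rank x and y separately (midranks; no ties here).
rank(x): 1->1, 9->4, 14->7, 6->3, 15->8, 10->5, 13->6, 2->2
rank(y): 12->6, 6->2, 7->3, 9->5, 2->1, 13->7, 8->4, 16->8
Step 2: d_i = R_x(i) - R_y(i); compute d_i^2.
  (1-6)^2=25, (4-2)^2=4, (7-3)^2=16, (3-5)^2=4, (8-1)^2=49, (5-7)^2=4, (6-4)^2=4, (2-8)^2=36
sum(d^2) = 142.
Step 3: rho = 1 - 6*142 / (8*(8^2 - 1)) = 1 - 852/504 = -0.690476.
Step 4: Under H0, t = rho * sqrt((n-2)/(1-rho^2)) = -2.3382 ~ t(6).
Step 5: Two-sided p-value from the t-distribution with 6 df = 0.057990.
Step 6: alpha = 0.1. reject H0.

rho = -0.6905, p = 0.057990, reject H0 at alpha = 0.1.


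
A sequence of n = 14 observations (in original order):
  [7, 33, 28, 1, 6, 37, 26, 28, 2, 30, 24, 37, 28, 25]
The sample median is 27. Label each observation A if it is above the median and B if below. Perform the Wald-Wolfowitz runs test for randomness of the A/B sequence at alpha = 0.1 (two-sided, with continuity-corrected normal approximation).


Step 1: Compute median = 27; label A = above, B = below.
Labels in order: BAABBABABABAAB  (n_A = 7, n_B = 7)
Step 2: Count runs R = 11.
Step 3: Under H0 (random ordering), E[R] = 2*n_A*n_B/(n_A+n_B) + 1 = 2*7*7/14 + 1 = 8.0000.
        Var[R] = 2*n_A*n_B*(2*n_A*n_B - n_A - n_B) / ((n_A+n_B)^2 * (n_A+n_B-1)) = 8232/2548 = 3.2308.
        SD[R] = 1.7974.
Step 4: Continuity-corrected z = (R - 0.5 - E[R]) / SD[R] = (11 - 0.5 - 8.0000) / 1.7974 = 1.3909.
Step 5: Two-sided p-value via normal approximation = 2*(1 - Phi(|z|)) = 0.164264.
Step 6: alpha = 0.1. fail to reject H0.

R = 11, z = 1.3909, p = 0.164264, fail to reject H0.


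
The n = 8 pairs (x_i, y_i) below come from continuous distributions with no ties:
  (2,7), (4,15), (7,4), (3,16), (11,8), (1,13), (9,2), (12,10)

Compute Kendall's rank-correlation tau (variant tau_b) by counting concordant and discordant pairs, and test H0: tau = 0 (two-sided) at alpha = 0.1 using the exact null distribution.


Step 1: Enumerate the 28 unordered pairs (i,j) with i<j and classify each by sign(x_j-x_i) * sign(y_j-y_i).
  (1,2):dx=+2,dy=+8->C; (1,3):dx=+5,dy=-3->D; (1,4):dx=+1,dy=+9->C; (1,5):dx=+9,dy=+1->C
  (1,6):dx=-1,dy=+6->D; (1,7):dx=+7,dy=-5->D; (1,8):dx=+10,dy=+3->C; (2,3):dx=+3,dy=-11->D
  (2,4):dx=-1,dy=+1->D; (2,5):dx=+7,dy=-7->D; (2,6):dx=-3,dy=-2->C; (2,7):dx=+5,dy=-13->D
  (2,8):dx=+8,dy=-5->D; (3,4):dx=-4,dy=+12->D; (3,5):dx=+4,dy=+4->C; (3,6):dx=-6,dy=+9->D
  (3,7):dx=+2,dy=-2->D; (3,8):dx=+5,dy=+6->C; (4,5):dx=+8,dy=-8->D; (4,6):dx=-2,dy=-3->C
  (4,7):dx=+6,dy=-14->D; (4,8):dx=+9,dy=-6->D; (5,6):dx=-10,dy=+5->D; (5,7):dx=-2,dy=-6->C
  (5,8):dx=+1,dy=+2->C; (6,7):dx=+8,dy=-11->D; (6,8):dx=+11,dy=-3->D; (7,8):dx=+3,dy=+8->C
Step 2: C = 11, D = 17, total pairs = 28.
Step 3: tau = (C - D)/(n(n-1)/2) = (11 - 17)/28 = -0.214286.
Step 4: Exact two-sided p-value (enumerate n! = 40320 permutations of y under H0): p = 0.548413.
Step 5: alpha = 0.1. fail to reject H0.

tau_b = -0.2143 (C=11, D=17), p = 0.548413, fail to reject H0.


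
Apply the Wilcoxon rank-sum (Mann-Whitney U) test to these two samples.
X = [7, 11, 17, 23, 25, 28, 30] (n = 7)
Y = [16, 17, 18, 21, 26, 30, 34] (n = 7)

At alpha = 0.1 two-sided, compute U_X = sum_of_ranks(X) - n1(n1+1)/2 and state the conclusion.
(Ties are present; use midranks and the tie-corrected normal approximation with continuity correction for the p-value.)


Step 1: Combine and sort all 14 observations; assign midranks.
sorted (value, group): (7,X), (11,X), (16,Y), (17,X), (17,Y), (18,Y), (21,Y), (23,X), (25,X), (26,Y), (28,X), (30,X), (30,Y), (34,Y)
ranks: 7->1, 11->2, 16->3, 17->4.5, 17->4.5, 18->6, 21->7, 23->8, 25->9, 26->10, 28->11, 30->12.5, 30->12.5, 34->14
Step 2: Rank sum for X: R1 = 1 + 2 + 4.5 + 8 + 9 + 11 + 12.5 = 48.
Step 3: U_X = R1 - n1(n1+1)/2 = 48 - 7*8/2 = 48 - 28 = 20.
       U_Y = n1*n2 - U_X = 49 - 20 = 29.
Step 4: Ties are present, so use the tie-corrected normal approximation (with continuity correction) for the p-value.
Step 5: p-value = 0.608491; compare to alpha = 0.1. fail to reject H0.

U_X = 20, p = 0.608491, fail to reject H0 at alpha = 0.1.


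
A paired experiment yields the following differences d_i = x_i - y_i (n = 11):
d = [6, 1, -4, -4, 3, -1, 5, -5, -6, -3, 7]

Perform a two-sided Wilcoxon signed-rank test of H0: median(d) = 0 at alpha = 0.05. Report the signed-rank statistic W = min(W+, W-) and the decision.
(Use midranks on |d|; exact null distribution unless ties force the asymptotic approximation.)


Step 1: Drop any zero differences (none here) and take |d_i|.
|d| = [6, 1, 4, 4, 3, 1, 5, 5, 6, 3, 7]
Step 2: Midrank |d_i| (ties get averaged ranks).
ranks: |6|->9.5, |1|->1.5, |4|->5.5, |4|->5.5, |3|->3.5, |1|->1.5, |5|->7.5, |5|->7.5, |6|->9.5, |3|->3.5, |7|->11
Step 3: Attach original signs; sum ranks with positive sign and with negative sign.
W+ = 9.5 + 1.5 + 3.5 + 7.5 + 11 = 33
W- = 5.5 + 5.5 + 1.5 + 7.5 + 9.5 + 3.5 = 33
(Check: W+ + W- = 66 should equal n(n+1)/2 = 66.)
Step 4: Test statistic W = min(W+, W-) = 33.
Step 5: Ties in |d|, so use the tie-corrected normal approximation.
        E[W] = n(n+1)/4 = 11*12/4 = 33.
        Tie groups: |d|=1 (t=2), |d|=3 (t=2), |d|=4 (t=2), |d|=5 (t=2), |d|=6 (t=2); sum(t^3 - t) = 30.
        Var[W] = n(n+1)(2n+1)/24 - sum(t^3-t)/48 = 3036/24 - 30/48 = 125.875.
        z = (W - E[W]) / sqrt(Var[W]) = (33 - 33) / 11.2194 = 0.0000.
        Two-sided p = 2*Phi(z) = 1.000000.
Step 6: alpha = 0.05. fail to reject H0.

W+ = 33, W- = 33, W = min = 33, p = 1.000000, fail to reject H0.


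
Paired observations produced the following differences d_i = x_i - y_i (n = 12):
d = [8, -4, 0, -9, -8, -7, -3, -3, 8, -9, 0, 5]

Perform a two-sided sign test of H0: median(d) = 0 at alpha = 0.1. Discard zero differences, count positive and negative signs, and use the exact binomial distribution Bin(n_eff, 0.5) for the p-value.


Step 1: Discard zero differences. Original n = 12; n_eff = number of nonzero differences = 10.
Nonzero differences (with sign): +8, -4, -9, -8, -7, -3, -3, +8, -9, +5
Step 2: Count signs: positive = 3, negative = 7.
Step 3: Under H0: P(positive) = 0.5, so the number of positives S ~ Bin(10, 0.5).
Step 4: Two-sided exact p-value = sum of Bin(10,0.5) probabilities at or below the observed probability = 0.343750.
Step 5: alpha = 0.1. fail to reject H0.

n_eff = 10, pos = 3, neg = 7, p = 0.343750, fail to reject H0.


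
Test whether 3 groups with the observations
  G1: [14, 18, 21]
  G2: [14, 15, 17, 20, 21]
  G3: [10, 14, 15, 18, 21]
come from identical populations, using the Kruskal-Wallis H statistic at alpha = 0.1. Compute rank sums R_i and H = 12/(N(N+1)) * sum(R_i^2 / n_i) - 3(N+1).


Step 1: Combine all N = 13 observations and assign midranks.
sorted (value, group, rank): (10,G3,1), (14,G1,3), (14,G2,3), (14,G3,3), (15,G2,5.5), (15,G3,5.5), (17,G2,7), (18,G1,8.5), (18,G3,8.5), (20,G2,10), (21,G1,12), (21,G2,12), (21,G3,12)
Step 2: Sum ranks within each group.
R_1 = 23.5 (n_1 = 3)
R_2 = 37.5 (n_2 = 5)
R_3 = 30 (n_3 = 5)
Step 3: H = 12/(N(N+1)) * sum(R_i^2/n_i) - 3(N+1)
     = 12/(13*14) * (23.5^2/3 + 37.5^2/5 + 30^2/5) - 3*14
     = 0.065934 * 645.333 - 42
     = 0.549451.
Step 4: Ties present; correction factor C = 1 - 60/(13^3 - 13) = 0.972527. Corrected H = 0.549451 / 0.972527 = 0.564972.
Step 5: Under H0, H ~ chi^2(2); p-value = 0.753907.
Step 6: alpha = 0.1. fail to reject H0.

H = 0.5650, df = 2, p = 0.753907, fail to reject H0.


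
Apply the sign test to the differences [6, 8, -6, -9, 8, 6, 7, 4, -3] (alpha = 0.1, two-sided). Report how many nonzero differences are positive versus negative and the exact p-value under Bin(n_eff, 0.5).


Step 1: Discard zero differences. Original n = 9; n_eff = number of nonzero differences = 9.
Nonzero differences (with sign): +6, +8, -6, -9, +8, +6, +7, +4, -3
Step 2: Count signs: positive = 6, negative = 3.
Step 3: Under H0: P(positive) = 0.5, so the number of positives S ~ Bin(9, 0.5).
Step 4: Two-sided exact p-value = sum of Bin(9,0.5) probabilities at or below the observed probability = 0.507812.
Step 5: alpha = 0.1. fail to reject H0.

n_eff = 9, pos = 6, neg = 3, p = 0.507812, fail to reject H0.


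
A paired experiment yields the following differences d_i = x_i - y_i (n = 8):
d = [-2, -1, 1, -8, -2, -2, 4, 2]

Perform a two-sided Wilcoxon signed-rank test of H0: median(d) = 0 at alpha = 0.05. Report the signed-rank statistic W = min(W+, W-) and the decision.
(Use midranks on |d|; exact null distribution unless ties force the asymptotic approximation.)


Step 1: Drop any zero differences (none here) and take |d_i|.
|d| = [2, 1, 1, 8, 2, 2, 4, 2]
Step 2: Midrank |d_i| (ties get averaged ranks).
ranks: |2|->4.5, |1|->1.5, |1|->1.5, |8|->8, |2|->4.5, |2|->4.5, |4|->7, |2|->4.5
Step 3: Attach original signs; sum ranks with positive sign and with negative sign.
W+ = 1.5 + 7 + 4.5 = 13
W- = 4.5 + 1.5 + 8 + 4.5 + 4.5 = 23
(Check: W+ + W- = 36 should equal n(n+1)/2 = 36.)
Step 4: Test statistic W = min(W+, W-) = 13.
Step 5: Ties in |d|, so use the tie-corrected normal approximation.
        E[W] = n(n+1)/4 = 8*9/4 = 18.
        Tie groups: |d|=1 (t=2), |d|=2 (t=4); sum(t^3 - t) = 66.
        Var[W] = n(n+1)(2n+1)/24 - sum(t^3-t)/48 = 1224/24 - 66/48 = 49.625.
        z = (W - E[W]) / sqrt(Var[W]) = (13 - 18) / 7.0445 = -0.7098.
        Two-sided p = 2*Phi(z) = 0.477845.
Step 6: alpha = 0.05. fail to reject H0.

W+ = 13, W- = 23, W = min = 13, p = 0.477845, fail to reject H0.


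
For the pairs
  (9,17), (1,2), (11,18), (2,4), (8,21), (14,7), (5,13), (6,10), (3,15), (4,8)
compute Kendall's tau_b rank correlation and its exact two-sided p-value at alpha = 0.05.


Step 1: Enumerate the 45 unordered pairs (i,j) with i<j and classify each by sign(x_j-x_i) * sign(y_j-y_i).
  (1,2):dx=-8,dy=-15->C; (1,3):dx=+2,dy=+1->C; (1,4):dx=-7,dy=-13->C; (1,5):dx=-1,dy=+4->D
  (1,6):dx=+5,dy=-10->D; (1,7):dx=-4,dy=-4->C; (1,8):dx=-3,dy=-7->C; (1,9):dx=-6,dy=-2->C
  (1,10):dx=-5,dy=-9->C; (2,3):dx=+10,dy=+16->C; (2,4):dx=+1,dy=+2->C; (2,5):dx=+7,dy=+19->C
  (2,6):dx=+13,dy=+5->C; (2,7):dx=+4,dy=+11->C; (2,8):dx=+5,dy=+8->C; (2,9):dx=+2,dy=+13->C
  (2,10):dx=+3,dy=+6->C; (3,4):dx=-9,dy=-14->C; (3,5):dx=-3,dy=+3->D; (3,6):dx=+3,dy=-11->D
  (3,7):dx=-6,dy=-5->C; (3,8):dx=-5,dy=-8->C; (3,9):dx=-8,dy=-3->C; (3,10):dx=-7,dy=-10->C
  (4,5):dx=+6,dy=+17->C; (4,6):dx=+12,dy=+3->C; (4,7):dx=+3,dy=+9->C; (4,8):dx=+4,dy=+6->C
  (4,9):dx=+1,dy=+11->C; (4,10):dx=+2,dy=+4->C; (5,6):dx=+6,dy=-14->D; (5,7):dx=-3,dy=-8->C
  (5,8):dx=-2,dy=-11->C; (5,9):dx=-5,dy=-6->C; (5,10):dx=-4,dy=-13->C; (6,7):dx=-9,dy=+6->D
  (6,8):dx=-8,dy=+3->D; (6,9):dx=-11,dy=+8->D; (6,10):dx=-10,dy=+1->D; (7,8):dx=+1,dy=-3->D
  (7,9):dx=-2,dy=+2->D; (7,10):dx=-1,dy=-5->C; (8,9):dx=-3,dy=+5->D; (8,10):dx=-2,dy=-2->C
  (9,10):dx=+1,dy=-7->D
Step 2: C = 32, D = 13, total pairs = 45.
Step 3: tau = (C - D)/(n(n-1)/2) = (32 - 13)/45 = 0.422222.
Step 4: Exact two-sided p-value (enumerate n! = 3628800 permutations of y under H0): p = 0.108313.
Step 5: alpha = 0.05. fail to reject H0.

tau_b = 0.4222 (C=32, D=13), p = 0.108313, fail to reject H0.


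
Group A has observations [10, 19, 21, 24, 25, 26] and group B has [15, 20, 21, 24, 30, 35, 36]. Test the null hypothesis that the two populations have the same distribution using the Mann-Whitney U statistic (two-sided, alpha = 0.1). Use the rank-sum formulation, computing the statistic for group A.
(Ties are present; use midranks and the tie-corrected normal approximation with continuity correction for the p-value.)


Step 1: Combine and sort all 13 observations; assign midranks.
sorted (value, group): (10,X), (15,Y), (19,X), (20,Y), (21,X), (21,Y), (24,X), (24,Y), (25,X), (26,X), (30,Y), (35,Y), (36,Y)
ranks: 10->1, 15->2, 19->3, 20->4, 21->5.5, 21->5.5, 24->7.5, 24->7.5, 25->9, 26->10, 30->11, 35->12, 36->13
Step 2: Rank sum for X: R1 = 1 + 3 + 5.5 + 7.5 + 9 + 10 = 36.
Step 3: U_X = R1 - n1(n1+1)/2 = 36 - 6*7/2 = 36 - 21 = 15.
       U_Y = n1*n2 - U_X = 42 - 15 = 27.
Step 4: Ties are present, so use the tie-corrected normal approximation (with continuity correction) for the p-value.
Step 5: p-value = 0.430766; compare to alpha = 0.1. fail to reject H0.

U_X = 15, p = 0.430766, fail to reject H0 at alpha = 0.1.


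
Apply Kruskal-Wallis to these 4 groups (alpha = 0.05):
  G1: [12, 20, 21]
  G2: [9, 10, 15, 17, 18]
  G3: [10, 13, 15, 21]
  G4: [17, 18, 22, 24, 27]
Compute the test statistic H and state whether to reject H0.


Step 1: Combine all N = 17 observations and assign midranks.
sorted (value, group, rank): (9,G2,1), (10,G2,2.5), (10,G3,2.5), (12,G1,4), (13,G3,5), (15,G2,6.5), (15,G3,6.5), (17,G2,8.5), (17,G4,8.5), (18,G2,10.5), (18,G4,10.5), (20,G1,12), (21,G1,13.5), (21,G3,13.5), (22,G4,15), (24,G4,16), (27,G4,17)
Step 2: Sum ranks within each group.
R_1 = 29.5 (n_1 = 3)
R_2 = 29 (n_2 = 5)
R_3 = 27.5 (n_3 = 4)
R_4 = 67 (n_4 = 5)
Step 3: H = 12/(N(N+1)) * sum(R_i^2/n_i) - 3(N+1)
     = 12/(17*18) * (29.5^2/3 + 29^2/5 + 27.5^2/4 + 67^2/5) - 3*18
     = 0.039216 * 1545.15 - 54
     = 6.593954.
Step 4: Ties present; correction factor C = 1 - 30/(17^3 - 17) = 0.993873. Corrected H = 6.593954 / 0.993873 = 6.634607.
Step 5: Under H0, H ~ chi^2(3); p-value = 0.084502.
Step 6: alpha = 0.05. fail to reject H0.

H = 6.6346, df = 3, p = 0.084502, fail to reject H0.


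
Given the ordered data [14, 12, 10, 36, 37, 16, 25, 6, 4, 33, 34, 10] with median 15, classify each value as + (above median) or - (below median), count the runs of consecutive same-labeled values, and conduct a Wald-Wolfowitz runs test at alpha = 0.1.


Step 1: Compute median = 15; label A = above, B = below.
Labels in order: BBBAAAABBAAB  (n_A = 6, n_B = 6)
Step 2: Count runs R = 5.
Step 3: Under H0 (random ordering), E[R] = 2*n_A*n_B/(n_A+n_B) + 1 = 2*6*6/12 + 1 = 7.0000.
        Var[R] = 2*n_A*n_B*(2*n_A*n_B - n_A - n_B) / ((n_A+n_B)^2 * (n_A+n_B-1)) = 4320/1584 = 2.7273.
        SD[R] = 1.6514.
Step 4: Continuity-corrected z = (R + 0.5 - E[R]) / SD[R] = (5 + 0.5 - 7.0000) / 1.6514 = -0.9083.
Step 5: Two-sided p-value via normal approximation = 2*(1 - Phi(|z|)) = 0.363722.
Step 6: alpha = 0.1. fail to reject H0.

R = 5, z = -0.9083, p = 0.363722, fail to reject H0.


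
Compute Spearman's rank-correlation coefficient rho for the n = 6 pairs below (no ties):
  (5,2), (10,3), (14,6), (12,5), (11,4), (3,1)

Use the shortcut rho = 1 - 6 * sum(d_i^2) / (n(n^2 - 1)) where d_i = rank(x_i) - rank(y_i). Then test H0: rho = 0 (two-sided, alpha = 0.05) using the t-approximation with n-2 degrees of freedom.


Step 1: Rank x and y separately (midranks; no ties here).
rank(x): 5->2, 10->3, 14->6, 12->5, 11->4, 3->1
rank(y): 2->2, 3->3, 6->6, 5->5, 4->4, 1->1
Step 2: d_i = R_x(i) - R_y(i); compute d_i^2.
  (2-2)^2=0, (3-3)^2=0, (6-6)^2=0, (5-5)^2=0, (4-4)^2=0, (1-1)^2=0
sum(d^2) = 0.
Step 3: rho = 1 - 6*0 / (6*(6^2 - 1)) = 1 - 0/210 = 1.000000.
Step 5: Two-sided p-value from the t-distribution with 4 df = 0.000000.
Step 6: alpha = 0.05. reject H0.

rho = 1.0000, p = 0.000000, reject H0 at alpha = 0.05.


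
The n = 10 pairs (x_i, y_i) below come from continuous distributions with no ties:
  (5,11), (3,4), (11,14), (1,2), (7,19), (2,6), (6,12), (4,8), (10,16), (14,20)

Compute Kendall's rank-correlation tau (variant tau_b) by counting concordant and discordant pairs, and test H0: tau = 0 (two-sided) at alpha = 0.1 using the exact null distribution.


Step 1: Enumerate the 45 unordered pairs (i,j) with i<j and classify each by sign(x_j-x_i) * sign(y_j-y_i).
  (1,2):dx=-2,dy=-7->C; (1,3):dx=+6,dy=+3->C; (1,4):dx=-4,dy=-9->C; (1,5):dx=+2,dy=+8->C
  (1,6):dx=-3,dy=-5->C; (1,7):dx=+1,dy=+1->C; (1,8):dx=-1,dy=-3->C; (1,9):dx=+5,dy=+5->C
  (1,10):dx=+9,dy=+9->C; (2,3):dx=+8,dy=+10->C; (2,4):dx=-2,dy=-2->C; (2,5):dx=+4,dy=+15->C
  (2,6):dx=-1,dy=+2->D; (2,7):dx=+3,dy=+8->C; (2,8):dx=+1,dy=+4->C; (2,9):dx=+7,dy=+12->C
  (2,10):dx=+11,dy=+16->C; (3,4):dx=-10,dy=-12->C; (3,5):dx=-4,dy=+5->D; (3,6):dx=-9,dy=-8->C
  (3,7):dx=-5,dy=-2->C; (3,8):dx=-7,dy=-6->C; (3,9):dx=-1,dy=+2->D; (3,10):dx=+3,dy=+6->C
  (4,5):dx=+6,dy=+17->C; (4,6):dx=+1,dy=+4->C; (4,7):dx=+5,dy=+10->C; (4,8):dx=+3,dy=+6->C
  (4,9):dx=+9,dy=+14->C; (4,10):dx=+13,dy=+18->C; (5,6):dx=-5,dy=-13->C; (5,7):dx=-1,dy=-7->C
  (5,8):dx=-3,dy=-11->C; (5,9):dx=+3,dy=-3->D; (5,10):dx=+7,dy=+1->C; (6,7):dx=+4,dy=+6->C
  (6,8):dx=+2,dy=+2->C; (6,9):dx=+8,dy=+10->C; (6,10):dx=+12,dy=+14->C; (7,8):dx=-2,dy=-4->C
  (7,9):dx=+4,dy=+4->C; (7,10):dx=+8,dy=+8->C; (8,9):dx=+6,dy=+8->C; (8,10):dx=+10,dy=+12->C
  (9,10):dx=+4,dy=+4->C
Step 2: C = 41, D = 4, total pairs = 45.
Step 3: tau = (C - D)/(n(n-1)/2) = (41 - 4)/45 = 0.822222.
Step 4: Exact two-sided p-value (enumerate n! = 3628800 permutations of y under H0): p = 0.000358.
Step 5: alpha = 0.1. reject H0.

tau_b = 0.8222 (C=41, D=4), p = 0.000358, reject H0.


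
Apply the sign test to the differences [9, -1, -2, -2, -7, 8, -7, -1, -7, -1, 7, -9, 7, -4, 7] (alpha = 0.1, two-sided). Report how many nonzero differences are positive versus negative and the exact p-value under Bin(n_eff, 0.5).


Step 1: Discard zero differences. Original n = 15; n_eff = number of nonzero differences = 15.
Nonzero differences (with sign): +9, -1, -2, -2, -7, +8, -7, -1, -7, -1, +7, -9, +7, -4, +7
Step 2: Count signs: positive = 5, negative = 10.
Step 3: Under H0: P(positive) = 0.5, so the number of positives S ~ Bin(15, 0.5).
Step 4: Two-sided exact p-value = sum of Bin(15,0.5) probabilities at or below the observed probability = 0.301758.
Step 5: alpha = 0.1. fail to reject H0.

n_eff = 15, pos = 5, neg = 10, p = 0.301758, fail to reject H0.


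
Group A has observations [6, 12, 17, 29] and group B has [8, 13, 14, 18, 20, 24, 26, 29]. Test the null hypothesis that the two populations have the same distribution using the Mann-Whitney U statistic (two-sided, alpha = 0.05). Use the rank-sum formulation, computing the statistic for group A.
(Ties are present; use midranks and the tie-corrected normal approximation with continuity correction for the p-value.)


Step 1: Combine and sort all 12 observations; assign midranks.
sorted (value, group): (6,X), (8,Y), (12,X), (13,Y), (14,Y), (17,X), (18,Y), (20,Y), (24,Y), (26,Y), (29,X), (29,Y)
ranks: 6->1, 8->2, 12->3, 13->4, 14->5, 17->6, 18->7, 20->8, 24->9, 26->10, 29->11.5, 29->11.5
Step 2: Rank sum for X: R1 = 1 + 3 + 6 + 11.5 = 21.5.
Step 3: U_X = R1 - n1(n1+1)/2 = 21.5 - 4*5/2 = 21.5 - 10 = 11.5.
       U_Y = n1*n2 - U_X = 32 - 11.5 = 20.5.
Step 4: Ties are present, so use the tie-corrected normal approximation (with continuity correction) for the p-value.
Step 5: p-value = 0.496152; compare to alpha = 0.05. fail to reject H0.

U_X = 11.5, p = 0.496152, fail to reject H0 at alpha = 0.05.


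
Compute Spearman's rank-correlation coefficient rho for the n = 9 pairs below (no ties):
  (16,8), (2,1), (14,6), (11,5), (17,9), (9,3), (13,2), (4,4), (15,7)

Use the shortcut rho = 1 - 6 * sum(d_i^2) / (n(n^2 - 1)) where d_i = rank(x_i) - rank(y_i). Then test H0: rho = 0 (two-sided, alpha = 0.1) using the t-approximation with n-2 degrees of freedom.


Step 1: Rank x and y separately (midranks; no ties here).
rank(x): 16->8, 2->1, 14->6, 11->4, 17->9, 9->3, 13->5, 4->2, 15->7
rank(y): 8->8, 1->1, 6->6, 5->5, 9->9, 3->3, 2->2, 4->4, 7->7
Step 2: d_i = R_x(i) - R_y(i); compute d_i^2.
  (8-8)^2=0, (1-1)^2=0, (6-6)^2=0, (4-5)^2=1, (9-9)^2=0, (3-3)^2=0, (5-2)^2=9, (2-4)^2=4, (7-7)^2=0
sum(d^2) = 14.
Step 3: rho = 1 - 6*14 / (9*(9^2 - 1)) = 1 - 84/720 = 0.883333.
Step 4: Under H0, t = rho * sqrt((n-2)/(1-rho^2)) = 4.9858 ~ t(7).
Step 5: Two-sided p-value from the t-distribution with 7 df = 0.001591.
Step 6: alpha = 0.1. reject H0.

rho = 0.8833, p = 0.001591, reject H0 at alpha = 0.1.


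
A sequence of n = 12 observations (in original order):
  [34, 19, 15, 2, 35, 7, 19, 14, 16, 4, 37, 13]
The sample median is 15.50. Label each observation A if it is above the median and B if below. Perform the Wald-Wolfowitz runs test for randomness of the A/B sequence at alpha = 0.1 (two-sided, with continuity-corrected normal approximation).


Step 1: Compute median = 15.50; label A = above, B = below.
Labels in order: AABBABABABAB  (n_A = 6, n_B = 6)
Step 2: Count runs R = 10.
Step 3: Under H0 (random ordering), E[R] = 2*n_A*n_B/(n_A+n_B) + 1 = 2*6*6/12 + 1 = 7.0000.
        Var[R] = 2*n_A*n_B*(2*n_A*n_B - n_A - n_B) / ((n_A+n_B)^2 * (n_A+n_B-1)) = 4320/1584 = 2.7273.
        SD[R] = 1.6514.
Step 4: Continuity-corrected z = (R - 0.5 - E[R]) / SD[R] = (10 - 0.5 - 7.0000) / 1.6514 = 1.5138.
Step 5: Two-sided p-value via normal approximation = 2*(1 - Phi(|z|)) = 0.130070.
Step 6: alpha = 0.1. fail to reject H0.

R = 10, z = 1.5138, p = 0.130070, fail to reject H0.


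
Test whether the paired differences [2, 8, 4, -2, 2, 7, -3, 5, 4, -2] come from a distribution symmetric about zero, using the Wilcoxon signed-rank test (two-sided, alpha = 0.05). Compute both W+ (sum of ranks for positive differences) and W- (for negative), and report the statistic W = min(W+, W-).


Step 1: Drop any zero differences (none here) and take |d_i|.
|d| = [2, 8, 4, 2, 2, 7, 3, 5, 4, 2]
Step 2: Midrank |d_i| (ties get averaged ranks).
ranks: |2|->2.5, |8|->10, |4|->6.5, |2|->2.5, |2|->2.5, |7|->9, |3|->5, |5|->8, |4|->6.5, |2|->2.5
Step 3: Attach original signs; sum ranks with positive sign and with negative sign.
W+ = 2.5 + 10 + 6.5 + 2.5 + 9 + 8 + 6.5 = 45
W- = 2.5 + 5 + 2.5 = 10
(Check: W+ + W- = 55 should equal n(n+1)/2 = 55.)
Step 4: Test statistic W = min(W+, W-) = 10.
Step 5: Ties in |d|, so use the tie-corrected normal approximation.
        E[W] = n(n+1)/4 = 10*11/4 = 27.5.
        Tie groups: |d|=2 (t=4), |d|=4 (t=2); sum(t^3 - t) = 66.
        Var[W] = n(n+1)(2n+1)/24 - sum(t^3-t)/48 = 2310/24 - 66/48 = 94.875.
        z = (W - E[W]) / sqrt(Var[W]) = (10 - 27.5) / 9.7404 = -1.7966.
        Two-sided p = 2*Phi(z) = 0.072392.
Step 6: alpha = 0.05. fail to reject H0.

W+ = 45, W- = 10, W = min = 10, p = 0.072392, fail to reject H0.


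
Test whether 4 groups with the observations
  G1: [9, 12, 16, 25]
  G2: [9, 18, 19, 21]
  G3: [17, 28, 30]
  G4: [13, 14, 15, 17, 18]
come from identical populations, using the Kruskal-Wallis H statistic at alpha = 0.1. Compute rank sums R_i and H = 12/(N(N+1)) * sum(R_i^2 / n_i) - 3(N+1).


Step 1: Combine all N = 16 observations and assign midranks.
sorted (value, group, rank): (9,G1,1.5), (9,G2,1.5), (12,G1,3), (13,G4,4), (14,G4,5), (15,G4,6), (16,G1,7), (17,G3,8.5), (17,G4,8.5), (18,G2,10.5), (18,G4,10.5), (19,G2,12), (21,G2,13), (25,G1,14), (28,G3,15), (30,G3,16)
Step 2: Sum ranks within each group.
R_1 = 25.5 (n_1 = 4)
R_2 = 37 (n_2 = 4)
R_3 = 39.5 (n_3 = 3)
R_4 = 34 (n_4 = 5)
Step 3: H = 12/(N(N+1)) * sum(R_i^2/n_i) - 3(N+1)
     = 12/(16*17) * (25.5^2/4 + 37^2/4 + 39.5^2/3 + 34^2/5) - 3*17
     = 0.044118 * 1256.1 - 51
     = 4.415993.
Step 4: Ties present; correction factor C = 1 - 18/(16^3 - 16) = 0.995588. Corrected H = 4.415993 / 0.995588 = 4.435561.
Step 5: Under H0, H ~ chi^2(3); p-value = 0.218111.
Step 6: alpha = 0.1. fail to reject H0.

H = 4.4356, df = 3, p = 0.218111, fail to reject H0.


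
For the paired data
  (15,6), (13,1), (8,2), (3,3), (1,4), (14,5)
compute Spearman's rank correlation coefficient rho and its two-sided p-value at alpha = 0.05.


Step 1: Rank x and y separately (midranks; no ties here).
rank(x): 15->6, 13->4, 8->3, 3->2, 1->1, 14->5
rank(y): 6->6, 1->1, 2->2, 3->3, 4->4, 5->5
Step 2: d_i = R_x(i) - R_y(i); compute d_i^2.
  (6-6)^2=0, (4-1)^2=9, (3-2)^2=1, (2-3)^2=1, (1-4)^2=9, (5-5)^2=0
sum(d^2) = 20.
Step 3: rho = 1 - 6*20 / (6*(6^2 - 1)) = 1 - 120/210 = 0.428571.
Step 4: Under H0, t = rho * sqrt((n-2)/(1-rho^2)) = 0.9487 ~ t(4).
Step 5: Two-sided p-value from the t-distribution with 4 df = 0.396501.
Step 6: alpha = 0.05. fail to reject H0.

rho = 0.4286, p = 0.396501, fail to reject H0 at alpha = 0.05.


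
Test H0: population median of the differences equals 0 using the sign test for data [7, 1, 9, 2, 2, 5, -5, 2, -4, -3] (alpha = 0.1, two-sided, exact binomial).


Step 1: Discard zero differences. Original n = 10; n_eff = number of nonzero differences = 10.
Nonzero differences (with sign): +7, +1, +9, +2, +2, +5, -5, +2, -4, -3
Step 2: Count signs: positive = 7, negative = 3.
Step 3: Under H0: P(positive) = 0.5, so the number of positives S ~ Bin(10, 0.5).
Step 4: Two-sided exact p-value = sum of Bin(10,0.5) probabilities at or below the observed probability = 0.343750.
Step 5: alpha = 0.1. fail to reject H0.

n_eff = 10, pos = 7, neg = 3, p = 0.343750, fail to reject H0.


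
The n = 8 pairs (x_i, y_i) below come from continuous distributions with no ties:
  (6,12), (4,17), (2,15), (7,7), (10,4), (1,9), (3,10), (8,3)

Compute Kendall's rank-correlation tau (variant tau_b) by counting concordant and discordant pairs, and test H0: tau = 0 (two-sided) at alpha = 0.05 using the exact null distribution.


Step 1: Enumerate the 28 unordered pairs (i,j) with i<j and classify each by sign(x_j-x_i) * sign(y_j-y_i).
  (1,2):dx=-2,dy=+5->D; (1,3):dx=-4,dy=+3->D; (1,4):dx=+1,dy=-5->D; (1,5):dx=+4,dy=-8->D
  (1,6):dx=-5,dy=-3->C; (1,7):dx=-3,dy=-2->C; (1,8):dx=+2,dy=-9->D; (2,3):dx=-2,dy=-2->C
  (2,4):dx=+3,dy=-10->D; (2,5):dx=+6,dy=-13->D; (2,6):dx=-3,dy=-8->C; (2,7):dx=-1,dy=-7->C
  (2,8):dx=+4,dy=-14->D; (3,4):dx=+5,dy=-8->D; (3,5):dx=+8,dy=-11->D; (3,6):dx=-1,dy=-6->C
  (3,7):dx=+1,dy=-5->D; (3,8):dx=+6,dy=-12->D; (4,5):dx=+3,dy=-3->D; (4,6):dx=-6,dy=+2->D
  (4,7):dx=-4,dy=+3->D; (4,8):dx=+1,dy=-4->D; (5,6):dx=-9,dy=+5->D; (5,7):dx=-7,dy=+6->D
  (5,8):dx=-2,dy=-1->C; (6,7):dx=+2,dy=+1->C; (6,8):dx=+7,dy=-6->D; (7,8):dx=+5,dy=-7->D
Step 2: C = 8, D = 20, total pairs = 28.
Step 3: tau = (C - D)/(n(n-1)/2) = (8 - 20)/28 = -0.428571.
Step 4: Exact two-sided p-value (enumerate n! = 40320 permutations of y under H0): p = 0.178869.
Step 5: alpha = 0.05. fail to reject H0.

tau_b = -0.4286 (C=8, D=20), p = 0.178869, fail to reject H0.


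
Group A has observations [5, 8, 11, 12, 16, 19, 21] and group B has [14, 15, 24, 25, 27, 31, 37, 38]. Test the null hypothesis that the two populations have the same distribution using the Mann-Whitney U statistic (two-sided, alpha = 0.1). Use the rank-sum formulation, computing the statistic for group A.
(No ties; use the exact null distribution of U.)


Step 1: Combine and sort all 15 observations; assign midranks.
sorted (value, group): (5,X), (8,X), (11,X), (12,X), (14,Y), (15,Y), (16,X), (19,X), (21,X), (24,Y), (25,Y), (27,Y), (31,Y), (37,Y), (38,Y)
ranks: 5->1, 8->2, 11->3, 12->4, 14->5, 15->6, 16->7, 19->8, 21->9, 24->10, 25->11, 27->12, 31->13, 37->14, 38->15
Step 2: Rank sum for X: R1 = 1 + 2 + 3 + 4 + 7 + 8 + 9 = 34.
Step 3: U_X = R1 - n1(n1+1)/2 = 34 - 7*8/2 = 34 - 28 = 6.
       U_Y = n1*n2 - U_X = 56 - 6 = 50.
Step 4: No ties, so the exact null distribution of U (based on enumerating the C(15,7) = 6435 equally likely rank assignments) gives the two-sided p-value.
Step 5: p-value = 0.009324; compare to alpha = 0.1. reject H0.

U_X = 6, p = 0.009324, reject H0 at alpha = 0.1.


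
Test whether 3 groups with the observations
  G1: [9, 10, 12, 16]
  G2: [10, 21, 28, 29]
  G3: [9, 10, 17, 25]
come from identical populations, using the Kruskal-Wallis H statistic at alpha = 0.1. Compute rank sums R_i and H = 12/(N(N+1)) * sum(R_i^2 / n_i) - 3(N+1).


Step 1: Combine all N = 12 observations and assign midranks.
sorted (value, group, rank): (9,G1,1.5), (9,G3,1.5), (10,G1,4), (10,G2,4), (10,G3,4), (12,G1,6), (16,G1,7), (17,G3,8), (21,G2,9), (25,G3,10), (28,G2,11), (29,G2,12)
Step 2: Sum ranks within each group.
R_1 = 18.5 (n_1 = 4)
R_2 = 36 (n_2 = 4)
R_3 = 23.5 (n_3 = 4)
Step 3: H = 12/(N(N+1)) * sum(R_i^2/n_i) - 3(N+1)
     = 12/(12*13) * (18.5^2/4 + 36^2/4 + 23.5^2/4) - 3*13
     = 0.076923 * 547.625 - 39
     = 3.125000.
Step 4: Ties present; correction factor C = 1 - 30/(12^3 - 12) = 0.982517. Corrected H = 3.125000 / 0.982517 = 3.180605.
Step 5: Under H0, H ~ chi^2(2); p-value = 0.203864.
Step 6: alpha = 0.1. fail to reject H0.

H = 3.1806, df = 2, p = 0.203864, fail to reject H0.


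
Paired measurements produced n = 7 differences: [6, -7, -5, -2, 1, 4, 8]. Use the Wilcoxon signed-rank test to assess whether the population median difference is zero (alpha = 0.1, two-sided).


Step 1: Drop any zero differences (none here) and take |d_i|.
|d| = [6, 7, 5, 2, 1, 4, 8]
Step 2: Midrank |d_i| (ties get averaged ranks).
ranks: |6|->5, |7|->6, |5|->4, |2|->2, |1|->1, |4|->3, |8|->7
Step 3: Attach original signs; sum ranks with positive sign and with negative sign.
W+ = 5 + 1 + 3 + 7 = 16
W- = 6 + 4 + 2 = 12
(Check: W+ + W- = 28 should equal n(n+1)/2 = 28.)
Step 4: Test statistic W = min(W+, W-) = 12.
Step 5: No ties, so the exact null distribution over the 2^7 = 128 sign assignments gives the two-sided p-value = 0.812500.
Step 6: alpha = 0.1. fail to reject H0.

W+ = 16, W- = 12, W = min = 12, p = 0.812500, fail to reject H0.


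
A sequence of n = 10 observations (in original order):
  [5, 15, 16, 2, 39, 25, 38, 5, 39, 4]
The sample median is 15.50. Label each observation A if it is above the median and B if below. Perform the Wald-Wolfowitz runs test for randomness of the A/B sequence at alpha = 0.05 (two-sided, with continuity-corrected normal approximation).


Step 1: Compute median = 15.50; label A = above, B = below.
Labels in order: BBABAAABAB  (n_A = 5, n_B = 5)
Step 2: Count runs R = 7.
Step 3: Under H0 (random ordering), E[R] = 2*n_A*n_B/(n_A+n_B) + 1 = 2*5*5/10 + 1 = 6.0000.
        Var[R] = 2*n_A*n_B*(2*n_A*n_B - n_A - n_B) / ((n_A+n_B)^2 * (n_A+n_B-1)) = 2000/900 = 2.2222.
        SD[R] = 1.4907.
Step 4: Continuity-corrected z = (R - 0.5 - E[R]) / SD[R] = (7 - 0.5 - 6.0000) / 1.4907 = 0.3354.
Step 5: Two-sided p-value via normal approximation = 2*(1 - Phi(|z|)) = 0.737316.
Step 6: alpha = 0.05. fail to reject H0.

R = 7, z = 0.3354, p = 0.737316, fail to reject H0.


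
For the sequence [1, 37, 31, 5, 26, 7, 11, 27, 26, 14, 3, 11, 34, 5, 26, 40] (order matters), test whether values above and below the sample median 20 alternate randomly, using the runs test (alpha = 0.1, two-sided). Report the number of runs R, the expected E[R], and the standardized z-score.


Step 1: Compute median = 20; label A = above, B = below.
Labels in order: BAABABBAABBBABAA  (n_A = 8, n_B = 8)
Step 2: Count runs R = 10.
Step 3: Under H0 (random ordering), E[R] = 2*n_A*n_B/(n_A+n_B) + 1 = 2*8*8/16 + 1 = 9.0000.
        Var[R] = 2*n_A*n_B*(2*n_A*n_B - n_A - n_B) / ((n_A+n_B)^2 * (n_A+n_B-1)) = 14336/3840 = 3.7333.
        SD[R] = 1.9322.
Step 4: Continuity-corrected z = (R - 0.5 - E[R]) / SD[R] = (10 - 0.5 - 9.0000) / 1.9322 = 0.2588.
Step 5: Two-sided p-value via normal approximation = 2*(1 - Phi(|z|)) = 0.795809.
Step 6: alpha = 0.1. fail to reject H0.

R = 10, z = 0.2588, p = 0.795809, fail to reject H0.


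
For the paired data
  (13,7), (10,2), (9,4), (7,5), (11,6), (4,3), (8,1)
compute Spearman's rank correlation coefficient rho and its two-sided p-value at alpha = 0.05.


Step 1: Rank x and y separately (midranks; no ties here).
rank(x): 13->7, 10->5, 9->4, 7->2, 11->6, 4->1, 8->3
rank(y): 7->7, 2->2, 4->4, 5->5, 6->6, 3->3, 1->1
Step 2: d_i = R_x(i) - R_y(i); compute d_i^2.
  (7-7)^2=0, (5-2)^2=9, (4-4)^2=0, (2-5)^2=9, (6-6)^2=0, (1-3)^2=4, (3-1)^2=4
sum(d^2) = 26.
Step 3: rho = 1 - 6*26 / (7*(7^2 - 1)) = 1 - 156/336 = 0.535714.
Step 4: Under H0, t = rho * sqrt((n-2)/(1-rho^2)) = 1.4186 ~ t(5).
Step 5: Two-sided p-value from the t-distribution with 5 df = 0.215217.
Step 6: alpha = 0.05. fail to reject H0.

rho = 0.5357, p = 0.215217, fail to reject H0 at alpha = 0.05.


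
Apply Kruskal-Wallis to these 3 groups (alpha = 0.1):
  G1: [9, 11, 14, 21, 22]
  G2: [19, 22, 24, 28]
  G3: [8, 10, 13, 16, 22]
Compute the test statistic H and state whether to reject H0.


Step 1: Combine all N = 14 observations and assign midranks.
sorted (value, group, rank): (8,G3,1), (9,G1,2), (10,G3,3), (11,G1,4), (13,G3,5), (14,G1,6), (16,G3,7), (19,G2,8), (21,G1,9), (22,G1,11), (22,G2,11), (22,G3,11), (24,G2,13), (28,G2,14)
Step 2: Sum ranks within each group.
R_1 = 32 (n_1 = 5)
R_2 = 46 (n_2 = 4)
R_3 = 27 (n_3 = 5)
Step 3: H = 12/(N(N+1)) * sum(R_i^2/n_i) - 3(N+1)
     = 12/(14*15) * (32^2/5 + 46^2/4 + 27^2/5) - 3*15
     = 0.057143 * 879.6 - 45
     = 5.262857.
Step 4: Ties present; correction factor C = 1 - 24/(14^3 - 14) = 0.991209. Corrected H = 5.262857 / 0.991209 = 5.309534.
Step 5: Under H0, H ~ chi^2(2); p-value = 0.070315.
Step 6: alpha = 0.1. reject H0.

H = 5.3095, df = 2, p = 0.070315, reject H0.


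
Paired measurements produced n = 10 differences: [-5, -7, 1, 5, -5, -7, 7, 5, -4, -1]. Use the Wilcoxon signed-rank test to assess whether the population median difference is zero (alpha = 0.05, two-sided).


Step 1: Drop any zero differences (none here) and take |d_i|.
|d| = [5, 7, 1, 5, 5, 7, 7, 5, 4, 1]
Step 2: Midrank |d_i| (ties get averaged ranks).
ranks: |5|->5.5, |7|->9, |1|->1.5, |5|->5.5, |5|->5.5, |7|->9, |7|->9, |5|->5.5, |4|->3, |1|->1.5
Step 3: Attach original signs; sum ranks with positive sign and with negative sign.
W+ = 1.5 + 5.5 + 9 + 5.5 = 21.5
W- = 5.5 + 9 + 5.5 + 9 + 3 + 1.5 = 33.5
(Check: W+ + W- = 55 should equal n(n+1)/2 = 55.)
Step 4: Test statistic W = min(W+, W-) = 21.5.
Step 5: Ties in |d|, so use the tie-corrected normal approximation.
        E[W] = n(n+1)/4 = 10*11/4 = 27.5.
        Tie groups: |d|=1 (t=2), |d|=5 (t=4), |d|=7 (t=3); sum(t^3 - t) = 90.
        Var[W] = n(n+1)(2n+1)/24 - sum(t^3-t)/48 = 2310/24 - 90/48 = 94.375.
        z = (W - E[W]) / sqrt(Var[W]) = (21.5 - 27.5) / 9.7147 = -0.6176.
        Two-sided p = 2*Phi(z) = 0.536825.
Step 6: alpha = 0.05. fail to reject H0.

W+ = 21.5, W- = 33.5, W = min = 21.5, p = 0.536825, fail to reject H0.
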